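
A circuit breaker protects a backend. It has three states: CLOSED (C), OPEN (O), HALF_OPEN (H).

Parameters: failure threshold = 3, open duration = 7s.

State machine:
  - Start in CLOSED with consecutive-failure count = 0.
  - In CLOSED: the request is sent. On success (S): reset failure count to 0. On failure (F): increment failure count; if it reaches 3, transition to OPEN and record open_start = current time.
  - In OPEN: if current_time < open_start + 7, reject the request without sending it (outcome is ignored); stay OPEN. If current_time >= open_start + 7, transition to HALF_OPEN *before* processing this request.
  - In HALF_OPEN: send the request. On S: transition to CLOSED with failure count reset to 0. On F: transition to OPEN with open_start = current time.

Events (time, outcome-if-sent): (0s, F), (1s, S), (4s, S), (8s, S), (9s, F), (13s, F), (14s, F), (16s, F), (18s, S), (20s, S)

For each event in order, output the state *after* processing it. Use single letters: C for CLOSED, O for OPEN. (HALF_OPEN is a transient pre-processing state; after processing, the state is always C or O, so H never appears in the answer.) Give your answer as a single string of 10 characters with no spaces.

State after each event:
  event#1 t=0s outcome=F: state=CLOSED
  event#2 t=1s outcome=S: state=CLOSED
  event#3 t=4s outcome=S: state=CLOSED
  event#4 t=8s outcome=S: state=CLOSED
  event#5 t=9s outcome=F: state=CLOSED
  event#6 t=13s outcome=F: state=CLOSED
  event#7 t=14s outcome=F: state=OPEN
  event#8 t=16s outcome=F: state=OPEN
  event#9 t=18s outcome=S: state=OPEN
  event#10 t=20s outcome=S: state=OPEN

Answer: CCCCCCOOOO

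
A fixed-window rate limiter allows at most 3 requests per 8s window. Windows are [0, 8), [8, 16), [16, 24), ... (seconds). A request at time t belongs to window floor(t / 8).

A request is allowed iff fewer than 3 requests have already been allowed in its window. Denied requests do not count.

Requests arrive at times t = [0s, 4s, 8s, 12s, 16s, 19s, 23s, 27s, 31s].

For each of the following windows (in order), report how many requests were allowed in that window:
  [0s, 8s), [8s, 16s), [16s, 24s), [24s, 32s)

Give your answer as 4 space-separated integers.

Answer: 2 2 3 2

Derivation:
Processing requests:
  req#1 t=0s (window 0): ALLOW
  req#2 t=4s (window 0): ALLOW
  req#3 t=8s (window 1): ALLOW
  req#4 t=12s (window 1): ALLOW
  req#5 t=16s (window 2): ALLOW
  req#6 t=19s (window 2): ALLOW
  req#7 t=23s (window 2): ALLOW
  req#8 t=27s (window 3): ALLOW
  req#9 t=31s (window 3): ALLOW

Allowed counts by window: 2 2 3 2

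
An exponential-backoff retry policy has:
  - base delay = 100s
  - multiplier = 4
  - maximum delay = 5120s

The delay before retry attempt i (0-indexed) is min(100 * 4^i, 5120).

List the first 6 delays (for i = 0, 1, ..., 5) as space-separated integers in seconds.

Computing each delay:
  i=0: min(100*4^0, 5120) = 100
  i=1: min(100*4^1, 5120) = 400
  i=2: min(100*4^2, 5120) = 1600
  i=3: min(100*4^3, 5120) = 5120
  i=4: min(100*4^4, 5120) = 5120
  i=5: min(100*4^5, 5120) = 5120

Answer: 100 400 1600 5120 5120 5120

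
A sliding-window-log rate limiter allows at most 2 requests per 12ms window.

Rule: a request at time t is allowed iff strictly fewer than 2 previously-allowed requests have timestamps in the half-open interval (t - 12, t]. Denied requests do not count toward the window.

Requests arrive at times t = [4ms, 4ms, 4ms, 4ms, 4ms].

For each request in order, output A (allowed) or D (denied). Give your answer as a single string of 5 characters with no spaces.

Answer: AADDD

Derivation:
Tracking allowed requests in the window:
  req#1 t=4ms: ALLOW
  req#2 t=4ms: ALLOW
  req#3 t=4ms: DENY
  req#4 t=4ms: DENY
  req#5 t=4ms: DENY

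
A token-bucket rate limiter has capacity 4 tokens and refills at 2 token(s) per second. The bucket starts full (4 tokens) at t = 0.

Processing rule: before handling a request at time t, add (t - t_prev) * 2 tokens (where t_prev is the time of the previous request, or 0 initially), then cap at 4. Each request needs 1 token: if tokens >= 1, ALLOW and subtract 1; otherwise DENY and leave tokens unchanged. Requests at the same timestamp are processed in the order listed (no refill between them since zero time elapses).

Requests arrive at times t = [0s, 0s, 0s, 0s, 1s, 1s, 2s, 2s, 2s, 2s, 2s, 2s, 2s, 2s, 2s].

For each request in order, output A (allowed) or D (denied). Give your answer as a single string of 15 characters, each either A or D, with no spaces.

Answer: AAAAAAAADDDDDDD

Derivation:
Simulating step by step:
  req#1 t=0s: ALLOW
  req#2 t=0s: ALLOW
  req#3 t=0s: ALLOW
  req#4 t=0s: ALLOW
  req#5 t=1s: ALLOW
  req#6 t=1s: ALLOW
  req#7 t=2s: ALLOW
  req#8 t=2s: ALLOW
  req#9 t=2s: DENY
  req#10 t=2s: DENY
  req#11 t=2s: DENY
  req#12 t=2s: DENY
  req#13 t=2s: DENY
  req#14 t=2s: DENY
  req#15 t=2s: DENY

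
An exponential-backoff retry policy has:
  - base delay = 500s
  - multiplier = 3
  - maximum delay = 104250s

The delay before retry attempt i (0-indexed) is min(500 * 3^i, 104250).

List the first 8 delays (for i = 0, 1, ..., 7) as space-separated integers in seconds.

Answer: 500 1500 4500 13500 40500 104250 104250 104250

Derivation:
Computing each delay:
  i=0: min(500*3^0, 104250) = 500
  i=1: min(500*3^1, 104250) = 1500
  i=2: min(500*3^2, 104250) = 4500
  i=3: min(500*3^3, 104250) = 13500
  i=4: min(500*3^4, 104250) = 40500
  i=5: min(500*3^5, 104250) = 104250
  i=6: min(500*3^6, 104250) = 104250
  i=7: min(500*3^7, 104250) = 104250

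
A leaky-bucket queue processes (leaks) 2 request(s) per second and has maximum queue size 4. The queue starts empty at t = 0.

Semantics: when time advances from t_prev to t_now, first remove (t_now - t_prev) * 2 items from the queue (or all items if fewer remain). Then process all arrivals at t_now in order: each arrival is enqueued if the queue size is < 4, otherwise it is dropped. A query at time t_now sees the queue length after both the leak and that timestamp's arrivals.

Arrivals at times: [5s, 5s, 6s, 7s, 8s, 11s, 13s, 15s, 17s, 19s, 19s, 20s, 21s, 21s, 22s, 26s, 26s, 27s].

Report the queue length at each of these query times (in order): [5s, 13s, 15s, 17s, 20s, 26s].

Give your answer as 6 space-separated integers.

Queue lengths at query times:
  query t=5s: backlog = 2
  query t=13s: backlog = 1
  query t=15s: backlog = 1
  query t=17s: backlog = 1
  query t=20s: backlog = 1
  query t=26s: backlog = 2

Answer: 2 1 1 1 1 2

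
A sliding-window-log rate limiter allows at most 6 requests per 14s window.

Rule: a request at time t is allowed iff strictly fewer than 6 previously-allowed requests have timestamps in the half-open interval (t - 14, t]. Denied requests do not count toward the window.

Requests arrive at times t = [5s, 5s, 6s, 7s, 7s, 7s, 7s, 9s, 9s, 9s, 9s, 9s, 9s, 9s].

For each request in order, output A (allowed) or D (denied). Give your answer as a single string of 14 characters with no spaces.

Tracking allowed requests in the window:
  req#1 t=5s: ALLOW
  req#2 t=5s: ALLOW
  req#3 t=6s: ALLOW
  req#4 t=7s: ALLOW
  req#5 t=7s: ALLOW
  req#6 t=7s: ALLOW
  req#7 t=7s: DENY
  req#8 t=9s: DENY
  req#9 t=9s: DENY
  req#10 t=9s: DENY
  req#11 t=9s: DENY
  req#12 t=9s: DENY
  req#13 t=9s: DENY
  req#14 t=9s: DENY

Answer: AAAAAADDDDDDDD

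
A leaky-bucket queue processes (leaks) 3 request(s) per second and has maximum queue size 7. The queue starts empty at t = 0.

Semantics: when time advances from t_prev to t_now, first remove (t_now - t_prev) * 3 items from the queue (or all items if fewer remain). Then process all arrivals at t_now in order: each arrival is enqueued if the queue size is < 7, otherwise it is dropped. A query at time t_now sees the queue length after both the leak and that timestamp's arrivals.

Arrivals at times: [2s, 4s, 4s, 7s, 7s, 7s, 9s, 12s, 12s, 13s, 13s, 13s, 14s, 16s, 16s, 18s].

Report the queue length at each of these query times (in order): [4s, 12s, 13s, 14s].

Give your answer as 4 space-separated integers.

Answer: 2 2 3 1

Derivation:
Queue lengths at query times:
  query t=4s: backlog = 2
  query t=12s: backlog = 2
  query t=13s: backlog = 3
  query t=14s: backlog = 1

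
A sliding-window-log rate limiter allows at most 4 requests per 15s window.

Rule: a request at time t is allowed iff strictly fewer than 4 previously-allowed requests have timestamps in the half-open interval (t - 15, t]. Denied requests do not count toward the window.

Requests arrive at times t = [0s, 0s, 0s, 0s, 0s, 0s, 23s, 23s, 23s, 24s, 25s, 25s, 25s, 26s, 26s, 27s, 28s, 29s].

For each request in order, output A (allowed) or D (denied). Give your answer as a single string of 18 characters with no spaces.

Tracking allowed requests in the window:
  req#1 t=0s: ALLOW
  req#2 t=0s: ALLOW
  req#3 t=0s: ALLOW
  req#4 t=0s: ALLOW
  req#5 t=0s: DENY
  req#6 t=0s: DENY
  req#7 t=23s: ALLOW
  req#8 t=23s: ALLOW
  req#9 t=23s: ALLOW
  req#10 t=24s: ALLOW
  req#11 t=25s: DENY
  req#12 t=25s: DENY
  req#13 t=25s: DENY
  req#14 t=26s: DENY
  req#15 t=26s: DENY
  req#16 t=27s: DENY
  req#17 t=28s: DENY
  req#18 t=29s: DENY

Answer: AAAADDAAAADDDDDDDD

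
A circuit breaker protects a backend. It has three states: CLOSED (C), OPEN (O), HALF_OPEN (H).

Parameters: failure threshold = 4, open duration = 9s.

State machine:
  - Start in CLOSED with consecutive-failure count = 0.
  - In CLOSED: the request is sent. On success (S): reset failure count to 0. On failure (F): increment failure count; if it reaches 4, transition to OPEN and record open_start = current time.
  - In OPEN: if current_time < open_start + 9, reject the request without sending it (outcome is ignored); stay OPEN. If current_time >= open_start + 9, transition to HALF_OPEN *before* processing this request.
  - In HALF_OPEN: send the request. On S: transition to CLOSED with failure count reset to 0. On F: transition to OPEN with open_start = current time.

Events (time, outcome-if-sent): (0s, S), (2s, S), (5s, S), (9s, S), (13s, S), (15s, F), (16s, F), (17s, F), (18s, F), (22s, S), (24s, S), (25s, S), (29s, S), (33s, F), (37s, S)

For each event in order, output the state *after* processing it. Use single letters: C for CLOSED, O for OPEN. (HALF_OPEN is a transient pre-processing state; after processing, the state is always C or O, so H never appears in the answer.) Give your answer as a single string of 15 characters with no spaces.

Answer: CCCCCCCCOOOOCCC

Derivation:
State after each event:
  event#1 t=0s outcome=S: state=CLOSED
  event#2 t=2s outcome=S: state=CLOSED
  event#3 t=5s outcome=S: state=CLOSED
  event#4 t=9s outcome=S: state=CLOSED
  event#5 t=13s outcome=S: state=CLOSED
  event#6 t=15s outcome=F: state=CLOSED
  event#7 t=16s outcome=F: state=CLOSED
  event#8 t=17s outcome=F: state=CLOSED
  event#9 t=18s outcome=F: state=OPEN
  event#10 t=22s outcome=S: state=OPEN
  event#11 t=24s outcome=S: state=OPEN
  event#12 t=25s outcome=S: state=OPEN
  event#13 t=29s outcome=S: state=CLOSED
  event#14 t=33s outcome=F: state=CLOSED
  event#15 t=37s outcome=S: state=CLOSED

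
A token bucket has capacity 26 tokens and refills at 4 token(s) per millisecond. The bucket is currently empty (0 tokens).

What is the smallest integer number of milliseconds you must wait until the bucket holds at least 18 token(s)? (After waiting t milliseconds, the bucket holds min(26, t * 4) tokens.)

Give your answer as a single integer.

Need t * 4 >= 18, so t >= 18/4.
Smallest integer t = ceil(18/4) = 5.

Answer: 5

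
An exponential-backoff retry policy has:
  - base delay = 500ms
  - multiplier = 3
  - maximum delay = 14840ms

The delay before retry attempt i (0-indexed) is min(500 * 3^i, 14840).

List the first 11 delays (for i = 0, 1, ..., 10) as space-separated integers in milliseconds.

Computing each delay:
  i=0: min(500*3^0, 14840) = 500
  i=1: min(500*3^1, 14840) = 1500
  i=2: min(500*3^2, 14840) = 4500
  i=3: min(500*3^3, 14840) = 13500
  i=4: min(500*3^4, 14840) = 14840
  i=5: min(500*3^5, 14840) = 14840
  i=6: min(500*3^6, 14840) = 14840
  i=7: min(500*3^7, 14840) = 14840
  i=8: min(500*3^8, 14840) = 14840
  i=9: min(500*3^9, 14840) = 14840
  i=10: min(500*3^10, 14840) = 14840

Answer: 500 1500 4500 13500 14840 14840 14840 14840 14840 14840 14840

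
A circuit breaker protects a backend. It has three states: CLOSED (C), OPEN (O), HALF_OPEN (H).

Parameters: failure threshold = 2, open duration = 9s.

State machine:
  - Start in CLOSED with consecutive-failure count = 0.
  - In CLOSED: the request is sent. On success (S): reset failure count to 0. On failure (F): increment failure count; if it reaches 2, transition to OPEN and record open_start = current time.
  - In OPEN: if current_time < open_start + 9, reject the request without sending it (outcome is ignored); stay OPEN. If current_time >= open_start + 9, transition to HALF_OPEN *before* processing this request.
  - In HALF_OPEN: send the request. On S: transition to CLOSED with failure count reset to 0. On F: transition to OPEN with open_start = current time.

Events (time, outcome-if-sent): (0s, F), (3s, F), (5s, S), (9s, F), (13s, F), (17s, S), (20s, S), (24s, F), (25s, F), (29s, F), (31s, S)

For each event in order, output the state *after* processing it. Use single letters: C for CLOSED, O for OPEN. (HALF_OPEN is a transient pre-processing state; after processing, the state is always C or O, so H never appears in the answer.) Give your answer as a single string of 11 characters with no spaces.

Answer: COOOOOOOOOO

Derivation:
State after each event:
  event#1 t=0s outcome=F: state=CLOSED
  event#2 t=3s outcome=F: state=OPEN
  event#3 t=5s outcome=S: state=OPEN
  event#4 t=9s outcome=F: state=OPEN
  event#5 t=13s outcome=F: state=OPEN
  event#6 t=17s outcome=S: state=OPEN
  event#7 t=20s outcome=S: state=OPEN
  event#8 t=24s outcome=F: state=OPEN
  event#9 t=25s outcome=F: state=OPEN
  event#10 t=29s outcome=F: state=OPEN
  event#11 t=31s outcome=S: state=OPEN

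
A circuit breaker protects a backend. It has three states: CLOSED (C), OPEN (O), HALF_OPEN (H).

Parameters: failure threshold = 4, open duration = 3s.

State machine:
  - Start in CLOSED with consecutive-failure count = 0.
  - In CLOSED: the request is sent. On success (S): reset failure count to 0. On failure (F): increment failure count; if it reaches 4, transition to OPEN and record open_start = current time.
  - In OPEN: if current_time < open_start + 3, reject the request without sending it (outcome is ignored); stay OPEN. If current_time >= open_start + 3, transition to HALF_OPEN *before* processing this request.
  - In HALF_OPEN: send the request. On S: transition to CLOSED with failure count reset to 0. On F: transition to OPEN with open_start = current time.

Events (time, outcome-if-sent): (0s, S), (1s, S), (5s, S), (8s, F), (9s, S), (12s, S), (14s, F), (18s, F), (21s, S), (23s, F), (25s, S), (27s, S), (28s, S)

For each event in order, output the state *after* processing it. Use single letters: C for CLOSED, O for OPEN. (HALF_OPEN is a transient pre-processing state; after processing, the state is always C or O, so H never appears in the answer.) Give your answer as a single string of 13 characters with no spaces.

Answer: CCCCCCCCCCCCC

Derivation:
State after each event:
  event#1 t=0s outcome=S: state=CLOSED
  event#2 t=1s outcome=S: state=CLOSED
  event#3 t=5s outcome=S: state=CLOSED
  event#4 t=8s outcome=F: state=CLOSED
  event#5 t=9s outcome=S: state=CLOSED
  event#6 t=12s outcome=S: state=CLOSED
  event#7 t=14s outcome=F: state=CLOSED
  event#8 t=18s outcome=F: state=CLOSED
  event#9 t=21s outcome=S: state=CLOSED
  event#10 t=23s outcome=F: state=CLOSED
  event#11 t=25s outcome=S: state=CLOSED
  event#12 t=27s outcome=S: state=CLOSED
  event#13 t=28s outcome=S: state=CLOSED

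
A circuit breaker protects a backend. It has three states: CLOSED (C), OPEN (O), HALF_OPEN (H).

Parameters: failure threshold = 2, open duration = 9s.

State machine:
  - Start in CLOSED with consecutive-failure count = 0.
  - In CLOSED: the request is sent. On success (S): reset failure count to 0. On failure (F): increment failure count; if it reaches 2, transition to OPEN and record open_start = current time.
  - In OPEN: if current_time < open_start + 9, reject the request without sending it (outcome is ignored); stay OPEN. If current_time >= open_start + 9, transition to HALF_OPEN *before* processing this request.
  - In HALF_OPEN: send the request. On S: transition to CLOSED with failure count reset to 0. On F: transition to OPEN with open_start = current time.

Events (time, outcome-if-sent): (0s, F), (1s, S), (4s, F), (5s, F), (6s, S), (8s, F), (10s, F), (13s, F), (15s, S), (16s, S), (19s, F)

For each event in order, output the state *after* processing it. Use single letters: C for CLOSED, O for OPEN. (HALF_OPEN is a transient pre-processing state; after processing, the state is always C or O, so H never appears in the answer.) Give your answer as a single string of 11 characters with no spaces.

Answer: CCCOOOOOCCC

Derivation:
State after each event:
  event#1 t=0s outcome=F: state=CLOSED
  event#2 t=1s outcome=S: state=CLOSED
  event#3 t=4s outcome=F: state=CLOSED
  event#4 t=5s outcome=F: state=OPEN
  event#5 t=6s outcome=S: state=OPEN
  event#6 t=8s outcome=F: state=OPEN
  event#7 t=10s outcome=F: state=OPEN
  event#8 t=13s outcome=F: state=OPEN
  event#9 t=15s outcome=S: state=CLOSED
  event#10 t=16s outcome=S: state=CLOSED
  event#11 t=19s outcome=F: state=CLOSED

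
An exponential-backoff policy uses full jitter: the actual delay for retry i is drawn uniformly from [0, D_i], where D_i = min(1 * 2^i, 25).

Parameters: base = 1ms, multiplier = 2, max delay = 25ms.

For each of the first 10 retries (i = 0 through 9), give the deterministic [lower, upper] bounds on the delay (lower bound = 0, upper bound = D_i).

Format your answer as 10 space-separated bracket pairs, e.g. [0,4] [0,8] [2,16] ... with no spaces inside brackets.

Answer: [0,1] [0,2] [0,4] [0,8] [0,16] [0,25] [0,25] [0,25] [0,25] [0,25]

Derivation:
Computing bounds per retry:
  i=0: D_i=min(1*2^0,25)=1, bounds=[0,1]
  i=1: D_i=min(1*2^1,25)=2, bounds=[0,2]
  i=2: D_i=min(1*2^2,25)=4, bounds=[0,4]
  i=3: D_i=min(1*2^3,25)=8, bounds=[0,8]
  i=4: D_i=min(1*2^4,25)=16, bounds=[0,16]
  i=5: D_i=min(1*2^5,25)=25, bounds=[0,25]
  i=6: D_i=min(1*2^6,25)=25, bounds=[0,25]
  i=7: D_i=min(1*2^7,25)=25, bounds=[0,25]
  i=8: D_i=min(1*2^8,25)=25, bounds=[0,25]
  i=9: D_i=min(1*2^9,25)=25, bounds=[0,25]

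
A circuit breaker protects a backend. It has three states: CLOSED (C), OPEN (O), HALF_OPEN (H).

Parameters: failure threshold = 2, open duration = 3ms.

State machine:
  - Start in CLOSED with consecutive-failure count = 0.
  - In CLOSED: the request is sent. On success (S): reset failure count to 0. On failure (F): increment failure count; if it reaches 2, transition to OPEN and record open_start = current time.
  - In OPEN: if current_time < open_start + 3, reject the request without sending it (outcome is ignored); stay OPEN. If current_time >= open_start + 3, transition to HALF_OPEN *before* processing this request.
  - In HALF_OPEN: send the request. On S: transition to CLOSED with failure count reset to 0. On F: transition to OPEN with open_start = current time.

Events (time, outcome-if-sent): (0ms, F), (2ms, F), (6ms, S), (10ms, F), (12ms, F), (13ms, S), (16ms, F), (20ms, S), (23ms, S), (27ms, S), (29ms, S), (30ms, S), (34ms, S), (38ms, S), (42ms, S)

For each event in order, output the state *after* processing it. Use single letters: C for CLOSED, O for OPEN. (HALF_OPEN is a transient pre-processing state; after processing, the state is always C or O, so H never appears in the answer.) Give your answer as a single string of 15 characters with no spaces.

Answer: COCCOOOCCCCCCCC

Derivation:
State after each event:
  event#1 t=0ms outcome=F: state=CLOSED
  event#2 t=2ms outcome=F: state=OPEN
  event#3 t=6ms outcome=S: state=CLOSED
  event#4 t=10ms outcome=F: state=CLOSED
  event#5 t=12ms outcome=F: state=OPEN
  event#6 t=13ms outcome=S: state=OPEN
  event#7 t=16ms outcome=F: state=OPEN
  event#8 t=20ms outcome=S: state=CLOSED
  event#9 t=23ms outcome=S: state=CLOSED
  event#10 t=27ms outcome=S: state=CLOSED
  event#11 t=29ms outcome=S: state=CLOSED
  event#12 t=30ms outcome=S: state=CLOSED
  event#13 t=34ms outcome=S: state=CLOSED
  event#14 t=38ms outcome=S: state=CLOSED
  event#15 t=42ms outcome=S: state=CLOSED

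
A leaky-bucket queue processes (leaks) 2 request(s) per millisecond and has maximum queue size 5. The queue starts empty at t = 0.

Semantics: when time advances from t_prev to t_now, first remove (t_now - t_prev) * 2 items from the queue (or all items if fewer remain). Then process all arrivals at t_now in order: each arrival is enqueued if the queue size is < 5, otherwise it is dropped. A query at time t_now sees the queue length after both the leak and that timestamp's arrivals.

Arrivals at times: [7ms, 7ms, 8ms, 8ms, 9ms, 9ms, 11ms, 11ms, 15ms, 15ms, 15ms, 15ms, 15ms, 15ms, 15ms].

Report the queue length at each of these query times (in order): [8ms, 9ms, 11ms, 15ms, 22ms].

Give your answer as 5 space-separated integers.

Queue lengths at query times:
  query t=8ms: backlog = 2
  query t=9ms: backlog = 2
  query t=11ms: backlog = 2
  query t=15ms: backlog = 5
  query t=22ms: backlog = 0

Answer: 2 2 2 5 0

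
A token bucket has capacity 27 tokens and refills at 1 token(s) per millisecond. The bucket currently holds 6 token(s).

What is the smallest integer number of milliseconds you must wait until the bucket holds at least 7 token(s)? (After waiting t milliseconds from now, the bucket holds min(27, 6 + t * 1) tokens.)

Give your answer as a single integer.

Answer: 1

Derivation:
Need 6 + t * 1 >= 7, so t >= 1/1.
Smallest integer t = ceil(1/1) = 1.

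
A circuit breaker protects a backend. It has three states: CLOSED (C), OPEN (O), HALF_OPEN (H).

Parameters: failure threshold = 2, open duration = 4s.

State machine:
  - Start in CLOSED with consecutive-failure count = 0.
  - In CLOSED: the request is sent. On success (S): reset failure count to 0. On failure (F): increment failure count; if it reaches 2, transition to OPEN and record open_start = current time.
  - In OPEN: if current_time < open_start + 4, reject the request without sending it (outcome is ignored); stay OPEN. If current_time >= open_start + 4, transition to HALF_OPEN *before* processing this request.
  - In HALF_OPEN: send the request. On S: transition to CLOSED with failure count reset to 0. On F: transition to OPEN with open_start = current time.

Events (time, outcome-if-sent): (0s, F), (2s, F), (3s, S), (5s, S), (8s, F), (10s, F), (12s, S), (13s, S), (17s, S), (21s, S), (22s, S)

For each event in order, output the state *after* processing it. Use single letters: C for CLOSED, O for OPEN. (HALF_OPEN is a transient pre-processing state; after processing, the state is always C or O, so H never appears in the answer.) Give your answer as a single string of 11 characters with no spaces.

State after each event:
  event#1 t=0s outcome=F: state=CLOSED
  event#2 t=2s outcome=F: state=OPEN
  event#3 t=3s outcome=S: state=OPEN
  event#4 t=5s outcome=S: state=OPEN
  event#5 t=8s outcome=F: state=OPEN
  event#6 t=10s outcome=F: state=OPEN
  event#7 t=12s outcome=S: state=CLOSED
  event#8 t=13s outcome=S: state=CLOSED
  event#9 t=17s outcome=S: state=CLOSED
  event#10 t=21s outcome=S: state=CLOSED
  event#11 t=22s outcome=S: state=CLOSED

Answer: COOOOOCCCCC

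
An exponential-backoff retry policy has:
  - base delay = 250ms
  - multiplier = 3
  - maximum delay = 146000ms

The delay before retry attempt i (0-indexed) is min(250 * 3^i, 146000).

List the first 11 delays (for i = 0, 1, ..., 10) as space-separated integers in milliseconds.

Answer: 250 750 2250 6750 20250 60750 146000 146000 146000 146000 146000

Derivation:
Computing each delay:
  i=0: min(250*3^0, 146000) = 250
  i=1: min(250*3^1, 146000) = 750
  i=2: min(250*3^2, 146000) = 2250
  i=3: min(250*3^3, 146000) = 6750
  i=4: min(250*3^4, 146000) = 20250
  i=5: min(250*3^5, 146000) = 60750
  i=6: min(250*3^6, 146000) = 146000
  i=7: min(250*3^7, 146000) = 146000
  i=8: min(250*3^8, 146000) = 146000
  i=9: min(250*3^9, 146000) = 146000
  i=10: min(250*3^10, 146000) = 146000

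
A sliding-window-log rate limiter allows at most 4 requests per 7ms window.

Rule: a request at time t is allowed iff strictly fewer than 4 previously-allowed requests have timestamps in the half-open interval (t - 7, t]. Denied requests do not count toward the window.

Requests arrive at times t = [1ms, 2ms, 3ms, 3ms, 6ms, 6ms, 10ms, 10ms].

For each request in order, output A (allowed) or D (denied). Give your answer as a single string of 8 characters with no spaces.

Tracking allowed requests in the window:
  req#1 t=1ms: ALLOW
  req#2 t=2ms: ALLOW
  req#3 t=3ms: ALLOW
  req#4 t=3ms: ALLOW
  req#5 t=6ms: DENY
  req#6 t=6ms: DENY
  req#7 t=10ms: ALLOW
  req#8 t=10ms: ALLOW

Answer: AAAADDAA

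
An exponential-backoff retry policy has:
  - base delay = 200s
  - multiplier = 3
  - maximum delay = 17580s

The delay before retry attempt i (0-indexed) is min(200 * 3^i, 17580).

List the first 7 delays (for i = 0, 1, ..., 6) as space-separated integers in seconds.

Computing each delay:
  i=0: min(200*3^0, 17580) = 200
  i=1: min(200*3^1, 17580) = 600
  i=2: min(200*3^2, 17580) = 1800
  i=3: min(200*3^3, 17580) = 5400
  i=4: min(200*3^4, 17580) = 16200
  i=5: min(200*3^5, 17580) = 17580
  i=6: min(200*3^6, 17580) = 17580

Answer: 200 600 1800 5400 16200 17580 17580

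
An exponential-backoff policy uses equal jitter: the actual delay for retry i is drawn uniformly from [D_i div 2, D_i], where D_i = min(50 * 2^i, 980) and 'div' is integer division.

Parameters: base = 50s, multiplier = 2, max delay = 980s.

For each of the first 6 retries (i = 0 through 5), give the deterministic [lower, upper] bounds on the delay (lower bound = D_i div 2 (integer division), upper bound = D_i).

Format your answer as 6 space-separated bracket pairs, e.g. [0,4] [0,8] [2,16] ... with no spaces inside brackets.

Computing bounds per retry:
  i=0: D_i=min(50*2^0,980)=50, bounds=[25,50]
  i=1: D_i=min(50*2^1,980)=100, bounds=[50,100]
  i=2: D_i=min(50*2^2,980)=200, bounds=[100,200]
  i=3: D_i=min(50*2^3,980)=400, bounds=[200,400]
  i=4: D_i=min(50*2^4,980)=800, bounds=[400,800]
  i=5: D_i=min(50*2^5,980)=980, bounds=[490,980]

Answer: [25,50] [50,100] [100,200] [200,400] [400,800] [490,980]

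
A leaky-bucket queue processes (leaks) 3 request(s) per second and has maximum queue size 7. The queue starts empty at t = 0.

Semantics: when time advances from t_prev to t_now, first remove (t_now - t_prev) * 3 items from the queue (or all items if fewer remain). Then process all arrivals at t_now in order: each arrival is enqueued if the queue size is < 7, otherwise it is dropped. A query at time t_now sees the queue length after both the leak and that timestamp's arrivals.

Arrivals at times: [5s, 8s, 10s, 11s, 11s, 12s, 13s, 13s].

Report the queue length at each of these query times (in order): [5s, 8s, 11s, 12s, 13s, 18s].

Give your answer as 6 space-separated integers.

Queue lengths at query times:
  query t=5s: backlog = 1
  query t=8s: backlog = 1
  query t=11s: backlog = 2
  query t=12s: backlog = 1
  query t=13s: backlog = 2
  query t=18s: backlog = 0

Answer: 1 1 2 1 2 0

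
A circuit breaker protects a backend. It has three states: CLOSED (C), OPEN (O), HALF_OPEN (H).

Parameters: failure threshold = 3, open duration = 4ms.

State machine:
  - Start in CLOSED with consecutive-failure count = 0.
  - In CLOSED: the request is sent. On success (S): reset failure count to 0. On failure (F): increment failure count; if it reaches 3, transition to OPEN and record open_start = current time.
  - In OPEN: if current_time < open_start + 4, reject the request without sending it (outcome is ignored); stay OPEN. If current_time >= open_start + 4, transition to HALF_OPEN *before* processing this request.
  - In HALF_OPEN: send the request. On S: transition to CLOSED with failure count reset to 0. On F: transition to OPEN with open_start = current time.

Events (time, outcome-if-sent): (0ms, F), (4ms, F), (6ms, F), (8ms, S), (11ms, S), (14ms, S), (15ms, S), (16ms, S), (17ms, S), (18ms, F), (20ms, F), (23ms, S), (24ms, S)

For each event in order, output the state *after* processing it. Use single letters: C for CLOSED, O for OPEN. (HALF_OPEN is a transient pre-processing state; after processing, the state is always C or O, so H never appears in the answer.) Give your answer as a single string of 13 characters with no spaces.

State after each event:
  event#1 t=0ms outcome=F: state=CLOSED
  event#2 t=4ms outcome=F: state=CLOSED
  event#3 t=6ms outcome=F: state=OPEN
  event#4 t=8ms outcome=S: state=OPEN
  event#5 t=11ms outcome=S: state=CLOSED
  event#6 t=14ms outcome=S: state=CLOSED
  event#7 t=15ms outcome=S: state=CLOSED
  event#8 t=16ms outcome=S: state=CLOSED
  event#9 t=17ms outcome=S: state=CLOSED
  event#10 t=18ms outcome=F: state=CLOSED
  event#11 t=20ms outcome=F: state=CLOSED
  event#12 t=23ms outcome=S: state=CLOSED
  event#13 t=24ms outcome=S: state=CLOSED

Answer: CCOOCCCCCCCCC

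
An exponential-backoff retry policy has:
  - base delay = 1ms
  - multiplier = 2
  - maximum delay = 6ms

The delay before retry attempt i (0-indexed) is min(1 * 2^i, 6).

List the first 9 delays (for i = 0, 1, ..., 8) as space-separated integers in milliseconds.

Answer: 1 2 4 6 6 6 6 6 6

Derivation:
Computing each delay:
  i=0: min(1*2^0, 6) = 1
  i=1: min(1*2^1, 6) = 2
  i=2: min(1*2^2, 6) = 4
  i=3: min(1*2^3, 6) = 6
  i=4: min(1*2^4, 6) = 6
  i=5: min(1*2^5, 6) = 6
  i=6: min(1*2^6, 6) = 6
  i=7: min(1*2^7, 6) = 6
  i=8: min(1*2^8, 6) = 6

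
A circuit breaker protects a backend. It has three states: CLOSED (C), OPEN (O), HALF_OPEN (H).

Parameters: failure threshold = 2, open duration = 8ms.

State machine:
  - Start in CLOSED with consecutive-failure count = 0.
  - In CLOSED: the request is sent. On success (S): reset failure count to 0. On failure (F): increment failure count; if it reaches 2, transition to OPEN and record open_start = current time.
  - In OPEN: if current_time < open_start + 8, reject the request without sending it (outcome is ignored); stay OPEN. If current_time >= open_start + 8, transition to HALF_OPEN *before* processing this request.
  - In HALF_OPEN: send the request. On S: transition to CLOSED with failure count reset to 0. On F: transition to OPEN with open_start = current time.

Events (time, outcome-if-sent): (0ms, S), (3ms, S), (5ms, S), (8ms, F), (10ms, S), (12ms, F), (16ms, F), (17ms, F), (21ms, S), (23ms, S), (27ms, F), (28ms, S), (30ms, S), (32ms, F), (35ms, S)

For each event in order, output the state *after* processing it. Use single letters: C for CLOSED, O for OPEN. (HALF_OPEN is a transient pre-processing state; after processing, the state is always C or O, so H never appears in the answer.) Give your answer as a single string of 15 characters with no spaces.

Answer: CCCCCCOOOOOOOOC

Derivation:
State after each event:
  event#1 t=0ms outcome=S: state=CLOSED
  event#2 t=3ms outcome=S: state=CLOSED
  event#3 t=5ms outcome=S: state=CLOSED
  event#4 t=8ms outcome=F: state=CLOSED
  event#5 t=10ms outcome=S: state=CLOSED
  event#6 t=12ms outcome=F: state=CLOSED
  event#7 t=16ms outcome=F: state=OPEN
  event#8 t=17ms outcome=F: state=OPEN
  event#9 t=21ms outcome=S: state=OPEN
  event#10 t=23ms outcome=S: state=OPEN
  event#11 t=27ms outcome=F: state=OPEN
  event#12 t=28ms outcome=S: state=OPEN
  event#13 t=30ms outcome=S: state=OPEN
  event#14 t=32ms outcome=F: state=OPEN
  event#15 t=35ms outcome=S: state=CLOSED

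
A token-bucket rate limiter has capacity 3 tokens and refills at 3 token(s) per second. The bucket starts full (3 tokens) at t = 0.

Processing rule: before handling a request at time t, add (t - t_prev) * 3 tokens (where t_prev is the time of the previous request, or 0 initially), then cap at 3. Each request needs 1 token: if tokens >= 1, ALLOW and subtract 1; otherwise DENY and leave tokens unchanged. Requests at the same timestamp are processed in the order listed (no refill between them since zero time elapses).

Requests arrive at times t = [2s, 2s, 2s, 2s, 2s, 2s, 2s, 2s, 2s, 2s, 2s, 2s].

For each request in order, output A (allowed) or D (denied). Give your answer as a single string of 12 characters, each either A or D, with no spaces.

Answer: AAADDDDDDDDD

Derivation:
Simulating step by step:
  req#1 t=2s: ALLOW
  req#2 t=2s: ALLOW
  req#3 t=2s: ALLOW
  req#4 t=2s: DENY
  req#5 t=2s: DENY
  req#6 t=2s: DENY
  req#7 t=2s: DENY
  req#8 t=2s: DENY
  req#9 t=2s: DENY
  req#10 t=2s: DENY
  req#11 t=2s: DENY
  req#12 t=2s: DENY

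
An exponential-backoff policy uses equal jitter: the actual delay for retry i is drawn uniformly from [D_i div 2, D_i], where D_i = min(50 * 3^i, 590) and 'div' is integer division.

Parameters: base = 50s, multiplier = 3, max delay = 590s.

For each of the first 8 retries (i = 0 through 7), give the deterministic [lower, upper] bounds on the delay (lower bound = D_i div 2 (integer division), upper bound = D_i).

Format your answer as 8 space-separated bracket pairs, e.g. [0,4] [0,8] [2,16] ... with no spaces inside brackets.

Answer: [25,50] [75,150] [225,450] [295,590] [295,590] [295,590] [295,590] [295,590]

Derivation:
Computing bounds per retry:
  i=0: D_i=min(50*3^0,590)=50, bounds=[25,50]
  i=1: D_i=min(50*3^1,590)=150, bounds=[75,150]
  i=2: D_i=min(50*3^2,590)=450, bounds=[225,450]
  i=3: D_i=min(50*3^3,590)=590, bounds=[295,590]
  i=4: D_i=min(50*3^4,590)=590, bounds=[295,590]
  i=5: D_i=min(50*3^5,590)=590, bounds=[295,590]
  i=6: D_i=min(50*3^6,590)=590, bounds=[295,590]
  i=7: D_i=min(50*3^7,590)=590, bounds=[295,590]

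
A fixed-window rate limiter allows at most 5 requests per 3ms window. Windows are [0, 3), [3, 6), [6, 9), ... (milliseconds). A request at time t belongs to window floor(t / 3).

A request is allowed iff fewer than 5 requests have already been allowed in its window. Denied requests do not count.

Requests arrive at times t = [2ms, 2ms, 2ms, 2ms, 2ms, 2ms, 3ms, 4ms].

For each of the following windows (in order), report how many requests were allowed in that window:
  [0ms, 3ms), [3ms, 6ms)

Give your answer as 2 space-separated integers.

Answer: 5 2

Derivation:
Processing requests:
  req#1 t=2ms (window 0): ALLOW
  req#2 t=2ms (window 0): ALLOW
  req#3 t=2ms (window 0): ALLOW
  req#4 t=2ms (window 0): ALLOW
  req#5 t=2ms (window 0): ALLOW
  req#6 t=2ms (window 0): DENY
  req#7 t=3ms (window 1): ALLOW
  req#8 t=4ms (window 1): ALLOW

Allowed counts by window: 5 2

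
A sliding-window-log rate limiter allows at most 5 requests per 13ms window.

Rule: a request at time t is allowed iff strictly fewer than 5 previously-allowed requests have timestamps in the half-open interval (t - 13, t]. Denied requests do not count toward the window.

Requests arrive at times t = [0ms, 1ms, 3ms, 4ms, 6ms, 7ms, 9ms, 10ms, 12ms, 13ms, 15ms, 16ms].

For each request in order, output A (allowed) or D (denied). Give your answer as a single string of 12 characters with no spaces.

Answer: AAAAADDDDAAA

Derivation:
Tracking allowed requests in the window:
  req#1 t=0ms: ALLOW
  req#2 t=1ms: ALLOW
  req#3 t=3ms: ALLOW
  req#4 t=4ms: ALLOW
  req#5 t=6ms: ALLOW
  req#6 t=7ms: DENY
  req#7 t=9ms: DENY
  req#8 t=10ms: DENY
  req#9 t=12ms: DENY
  req#10 t=13ms: ALLOW
  req#11 t=15ms: ALLOW
  req#12 t=16ms: ALLOW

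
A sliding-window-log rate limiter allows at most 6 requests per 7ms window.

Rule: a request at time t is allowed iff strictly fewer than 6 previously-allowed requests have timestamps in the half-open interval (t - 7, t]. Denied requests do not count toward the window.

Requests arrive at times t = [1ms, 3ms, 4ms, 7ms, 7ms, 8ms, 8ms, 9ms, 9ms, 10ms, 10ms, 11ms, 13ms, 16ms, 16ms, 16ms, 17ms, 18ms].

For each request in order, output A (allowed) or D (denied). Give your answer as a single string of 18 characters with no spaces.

Answer: AAAAAAADDADADAAAAA

Derivation:
Tracking allowed requests in the window:
  req#1 t=1ms: ALLOW
  req#2 t=3ms: ALLOW
  req#3 t=4ms: ALLOW
  req#4 t=7ms: ALLOW
  req#5 t=7ms: ALLOW
  req#6 t=8ms: ALLOW
  req#7 t=8ms: ALLOW
  req#8 t=9ms: DENY
  req#9 t=9ms: DENY
  req#10 t=10ms: ALLOW
  req#11 t=10ms: DENY
  req#12 t=11ms: ALLOW
  req#13 t=13ms: DENY
  req#14 t=16ms: ALLOW
  req#15 t=16ms: ALLOW
  req#16 t=16ms: ALLOW
  req#17 t=17ms: ALLOW
  req#18 t=18ms: ALLOW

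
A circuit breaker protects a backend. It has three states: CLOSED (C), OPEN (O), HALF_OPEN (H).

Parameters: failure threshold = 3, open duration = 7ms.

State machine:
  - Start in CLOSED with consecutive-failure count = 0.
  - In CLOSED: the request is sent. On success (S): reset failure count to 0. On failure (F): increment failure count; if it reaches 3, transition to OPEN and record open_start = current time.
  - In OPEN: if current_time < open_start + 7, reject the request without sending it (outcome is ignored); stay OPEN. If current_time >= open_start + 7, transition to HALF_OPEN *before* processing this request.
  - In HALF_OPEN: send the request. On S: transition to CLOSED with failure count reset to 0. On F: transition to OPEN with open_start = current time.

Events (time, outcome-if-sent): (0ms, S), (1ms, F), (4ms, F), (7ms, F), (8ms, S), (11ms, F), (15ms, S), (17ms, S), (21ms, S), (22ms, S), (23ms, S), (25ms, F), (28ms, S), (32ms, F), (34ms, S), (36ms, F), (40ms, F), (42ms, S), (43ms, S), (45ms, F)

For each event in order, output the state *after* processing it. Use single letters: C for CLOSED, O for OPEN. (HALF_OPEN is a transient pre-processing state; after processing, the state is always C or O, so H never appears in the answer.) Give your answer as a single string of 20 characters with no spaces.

Answer: CCCOOOCCCCCCCCCCCCCC

Derivation:
State after each event:
  event#1 t=0ms outcome=S: state=CLOSED
  event#2 t=1ms outcome=F: state=CLOSED
  event#3 t=4ms outcome=F: state=CLOSED
  event#4 t=7ms outcome=F: state=OPEN
  event#5 t=8ms outcome=S: state=OPEN
  event#6 t=11ms outcome=F: state=OPEN
  event#7 t=15ms outcome=S: state=CLOSED
  event#8 t=17ms outcome=S: state=CLOSED
  event#9 t=21ms outcome=S: state=CLOSED
  event#10 t=22ms outcome=S: state=CLOSED
  event#11 t=23ms outcome=S: state=CLOSED
  event#12 t=25ms outcome=F: state=CLOSED
  event#13 t=28ms outcome=S: state=CLOSED
  event#14 t=32ms outcome=F: state=CLOSED
  event#15 t=34ms outcome=S: state=CLOSED
  event#16 t=36ms outcome=F: state=CLOSED
  event#17 t=40ms outcome=F: state=CLOSED
  event#18 t=42ms outcome=S: state=CLOSED
  event#19 t=43ms outcome=S: state=CLOSED
  event#20 t=45ms outcome=F: state=CLOSED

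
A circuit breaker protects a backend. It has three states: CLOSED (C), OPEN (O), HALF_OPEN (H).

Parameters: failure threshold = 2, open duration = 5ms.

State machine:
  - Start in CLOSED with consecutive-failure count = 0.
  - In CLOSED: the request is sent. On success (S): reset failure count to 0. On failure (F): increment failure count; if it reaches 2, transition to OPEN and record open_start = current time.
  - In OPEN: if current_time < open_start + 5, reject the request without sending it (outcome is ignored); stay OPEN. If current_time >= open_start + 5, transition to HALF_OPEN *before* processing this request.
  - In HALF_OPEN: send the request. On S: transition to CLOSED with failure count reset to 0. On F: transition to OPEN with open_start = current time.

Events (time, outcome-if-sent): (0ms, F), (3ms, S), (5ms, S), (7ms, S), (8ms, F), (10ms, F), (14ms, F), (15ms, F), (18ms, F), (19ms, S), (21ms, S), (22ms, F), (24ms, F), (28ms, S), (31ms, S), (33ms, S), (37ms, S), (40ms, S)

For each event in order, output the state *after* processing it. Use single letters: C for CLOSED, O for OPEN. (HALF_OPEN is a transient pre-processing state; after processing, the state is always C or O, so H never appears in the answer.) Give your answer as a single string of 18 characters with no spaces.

State after each event:
  event#1 t=0ms outcome=F: state=CLOSED
  event#2 t=3ms outcome=S: state=CLOSED
  event#3 t=5ms outcome=S: state=CLOSED
  event#4 t=7ms outcome=S: state=CLOSED
  event#5 t=8ms outcome=F: state=CLOSED
  event#6 t=10ms outcome=F: state=OPEN
  event#7 t=14ms outcome=F: state=OPEN
  event#8 t=15ms outcome=F: state=OPEN
  event#9 t=18ms outcome=F: state=OPEN
  event#10 t=19ms outcome=S: state=OPEN
  event#11 t=21ms outcome=S: state=CLOSED
  event#12 t=22ms outcome=F: state=CLOSED
  event#13 t=24ms outcome=F: state=OPEN
  event#14 t=28ms outcome=S: state=OPEN
  event#15 t=31ms outcome=S: state=CLOSED
  event#16 t=33ms outcome=S: state=CLOSED
  event#17 t=37ms outcome=S: state=CLOSED
  event#18 t=40ms outcome=S: state=CLOSED

Answer: CCCCCOOOOOCCOOCCCC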